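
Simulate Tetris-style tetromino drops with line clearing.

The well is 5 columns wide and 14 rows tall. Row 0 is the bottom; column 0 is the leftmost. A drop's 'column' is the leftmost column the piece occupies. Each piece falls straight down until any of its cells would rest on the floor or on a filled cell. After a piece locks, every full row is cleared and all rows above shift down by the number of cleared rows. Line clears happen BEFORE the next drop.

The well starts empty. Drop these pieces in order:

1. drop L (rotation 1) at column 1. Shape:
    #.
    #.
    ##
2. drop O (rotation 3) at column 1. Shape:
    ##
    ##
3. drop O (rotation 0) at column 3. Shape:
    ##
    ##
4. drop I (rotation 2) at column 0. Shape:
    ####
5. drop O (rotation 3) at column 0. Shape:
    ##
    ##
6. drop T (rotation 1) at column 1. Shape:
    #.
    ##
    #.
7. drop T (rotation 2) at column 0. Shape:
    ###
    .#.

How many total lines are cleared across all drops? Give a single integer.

Answer: 0

Derivation:
Drop 1: L rot1 at col 1 lands with bottom-row=0; cleared 0 line(s) (total 0); column heights now [0 3 1 0 0], max=3
Drop 2: O rot3 at col 1 lands with bottom-row=3; cleared 0 line(s) (total 0); column heights now [0 5 5 0 0], max=5
Drop 3: O rot0 at col 3 lands with bottom-row=0; cleared 0 line(s) (total 0); column heights now [0 5 5 2 2], max=5
Drop 4: I rot2 at col 0 lands with bottom-row=5; cleared 0 line(s) (total 0); column heights now [6 6 6 6 2], max=6
Drop 5: O rot3 at col 0 lands with bottom-row=6; cleared 0 line(s) (total 0); column heights now [8 8 6 6 2], max=8
Drop 6: T rot1 at col 1 lands with bottom-row=8; cleared 0 line(s) (total 0); column heights now [8 11 10 6 2], max=11
Drop 7: T rot2 at col 0 lands with bottom-row=11; cleared 0 line(s) (total 0); column heights now [13 13 13 6 2], max=13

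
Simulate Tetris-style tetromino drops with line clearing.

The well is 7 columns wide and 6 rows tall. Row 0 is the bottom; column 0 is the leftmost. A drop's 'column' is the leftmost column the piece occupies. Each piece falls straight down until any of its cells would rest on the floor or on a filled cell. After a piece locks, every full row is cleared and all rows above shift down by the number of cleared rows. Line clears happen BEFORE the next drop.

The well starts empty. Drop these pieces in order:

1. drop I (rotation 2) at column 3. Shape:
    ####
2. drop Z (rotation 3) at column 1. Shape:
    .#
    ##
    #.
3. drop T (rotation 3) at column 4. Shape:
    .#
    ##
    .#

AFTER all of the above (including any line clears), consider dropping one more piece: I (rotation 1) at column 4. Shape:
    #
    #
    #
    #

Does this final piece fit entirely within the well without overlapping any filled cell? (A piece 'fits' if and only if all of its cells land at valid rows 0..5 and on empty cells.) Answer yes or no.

Answer: no

Derivation:
Drop 1: I rot2 at col 3 lands with bottom-row=0; cleared 0 line(s) (total 0); column heights now [0 0 0 1 1 1 1], max=1
Drop 2: Z rot3 at col 1 lands with bottom-row=0; cleared 0 line(s) (total 0); column heights now [0 2 3 1 1 1 1], max=3
Drop 3: T rot3 at col 4 lands with bottom-row=1; cleared 0 line(s) (total 0); column heights now [0 2 3 1 3 4 1], max=4
Test piece I rot1 at col 4 (width 1): heights before test = [0 2 3 1 3 4 1]; fits = False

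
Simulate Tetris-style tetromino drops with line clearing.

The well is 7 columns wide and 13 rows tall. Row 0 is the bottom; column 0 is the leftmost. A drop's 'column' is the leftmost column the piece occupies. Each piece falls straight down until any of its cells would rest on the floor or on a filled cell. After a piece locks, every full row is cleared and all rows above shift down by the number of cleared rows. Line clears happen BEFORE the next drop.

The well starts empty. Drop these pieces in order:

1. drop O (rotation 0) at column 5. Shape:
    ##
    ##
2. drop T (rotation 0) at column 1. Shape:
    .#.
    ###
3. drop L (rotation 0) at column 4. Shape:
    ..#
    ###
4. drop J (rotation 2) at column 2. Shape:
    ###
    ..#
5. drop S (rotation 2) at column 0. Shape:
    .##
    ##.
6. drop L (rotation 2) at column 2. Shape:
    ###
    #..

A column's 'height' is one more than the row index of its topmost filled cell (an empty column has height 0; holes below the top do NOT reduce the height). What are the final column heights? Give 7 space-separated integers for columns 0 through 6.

Drop 1: O rot0 at col 5 lands with bottom-row=0; cleared 0 line(s) (total 0); column heights now [0 0 0 0 0 2 2], max=2
Drop 2: T rot0 at col 1 lands with bottom-row=0; cleared 0 line(s) (total 0); column heights now [0 1 2 1 0 2 2], max=2
Drop 3: L rot0 at col 4 lands with bottom-row=2; cleared 0 line(s) (total 0); column heights now [0 1 2 1 3 3 4], max=4
Drop 4: J rot2 at col 2 lands with bottom-row=3; cleared 0 line(s) (total 0); column heights now [0 1 5 5 5 3 4], max=5
Drop 5: S rot2 at col 0 lands with bottom-row=4; cleared 0 line(s) (total 0); column heights now [5 6 6 5 5 3 4], max=6
Drop 6: L rot2 at col 2 lands with bottom-row=6; cleared 0 line(s) (total 0); column heights now [5 6 8 8 8 3 4], max=8

Answer: 5 6 8 8 8 3 4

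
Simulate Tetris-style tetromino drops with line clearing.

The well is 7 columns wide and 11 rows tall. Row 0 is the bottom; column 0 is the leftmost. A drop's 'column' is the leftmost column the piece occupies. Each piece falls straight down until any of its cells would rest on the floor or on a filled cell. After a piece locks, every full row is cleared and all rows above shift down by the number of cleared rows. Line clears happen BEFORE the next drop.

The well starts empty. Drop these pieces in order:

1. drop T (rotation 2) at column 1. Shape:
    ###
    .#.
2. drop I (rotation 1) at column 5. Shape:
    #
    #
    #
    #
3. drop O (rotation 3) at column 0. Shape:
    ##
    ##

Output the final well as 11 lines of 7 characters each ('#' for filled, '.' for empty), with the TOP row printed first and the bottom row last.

Answer: .......
.......
.......
.......
.......
.......
.......
##...#.
##...#.
.###.#.
..#..#.

Derivation:
Drop 1: T rot2 at col 1 lands with bottom-row=0; cleared 0 line(s) (total 0); column heights now [0 2 2 2 0 0 0], max=2
Drop 2: I rot1 at col 5 lands with bottom-row=0; cleared 0 line(s) (total 0); column heights now [0 2 2 2 0 4 0], max=4
Drop 3: O rot3 at col 0 lands with bottom-row=2; cleared 0 line(s) (total 0); column heights now [4 4 2 2 0 4 0], max=4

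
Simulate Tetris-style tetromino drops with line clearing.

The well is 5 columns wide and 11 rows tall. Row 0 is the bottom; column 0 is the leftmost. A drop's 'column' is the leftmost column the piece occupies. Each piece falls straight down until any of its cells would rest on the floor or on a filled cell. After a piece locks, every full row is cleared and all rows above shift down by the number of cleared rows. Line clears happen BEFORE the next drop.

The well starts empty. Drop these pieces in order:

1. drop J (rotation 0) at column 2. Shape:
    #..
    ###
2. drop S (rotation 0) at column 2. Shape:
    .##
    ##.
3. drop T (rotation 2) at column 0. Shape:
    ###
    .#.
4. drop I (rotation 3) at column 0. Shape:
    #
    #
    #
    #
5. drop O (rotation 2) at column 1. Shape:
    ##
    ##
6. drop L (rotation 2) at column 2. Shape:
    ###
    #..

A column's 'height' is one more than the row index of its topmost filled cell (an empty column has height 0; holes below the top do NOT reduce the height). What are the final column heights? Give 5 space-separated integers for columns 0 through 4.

Answer: 4 5 7 7 7

Derivation:
Drop 1: J rot0 at col 2 lands with bottom-row=0; cleared 0 line(s) (total 0); column heights now [0 0 2 1 1], max=2
Drop 2: S rot0 at col 2 lands with bottom-row=2; cleared 0 line(s) (total 0); column heights now [0 0 3 4 4], max=4
Drop 3: T rot2 at col 0 lands with bottom-row=2; cleared 1 line(s) (total 1); column heights now [0 3 3 3 1], max=3
Drop 4: I rot3 at col 0 lands with bottom-row=0; cleared 0 line(s) (total 1); column heights now [4 3 3 3 1], max=4
Drop 5: O rot2 at col 1 lands with bottom-row=3; cleared 0 line(s) (total 1); column heights now [4 5 5 3 1], max=5
Drop 6: L rot2 at col 2 lands with bottom-row=5; cleared 0 line(s) (total 1); column heights now [4 5 7 7 7], max=7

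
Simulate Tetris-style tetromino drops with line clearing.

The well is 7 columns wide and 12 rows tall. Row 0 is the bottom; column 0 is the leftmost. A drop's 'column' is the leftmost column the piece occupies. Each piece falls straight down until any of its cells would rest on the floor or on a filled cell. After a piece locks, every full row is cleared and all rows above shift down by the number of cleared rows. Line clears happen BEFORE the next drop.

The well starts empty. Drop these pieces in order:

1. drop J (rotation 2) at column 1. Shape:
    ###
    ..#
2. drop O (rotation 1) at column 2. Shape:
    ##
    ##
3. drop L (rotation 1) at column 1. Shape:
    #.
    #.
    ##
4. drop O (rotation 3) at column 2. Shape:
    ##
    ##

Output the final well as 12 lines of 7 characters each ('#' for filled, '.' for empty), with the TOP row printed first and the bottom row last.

Drop 1: J rot2 at col 1 lands with bottom-row=0; cleared 0 line(s) (total 0); column heights now [0 2 2 2 0 0 0], max=2
Drop 2: O rot1 at col 2 lands with bottom-row=2; cleared 0 line(s) (total 0); column heights now [0 2 4 4 0 0 0], max=4
Drop 3: L rot1 at col 1 lands with bottom-row=4; cleared 0 line(s) (total 0); column heights now [0 7 5 4 0 0 0], max=7
Drop 4: O rot3 at col 2 lands with bottom-row=5; cleared 0 line(s) (total 0); column heights now [0 7 7 7 0 0 0], max=7

Answer: .......
.......
.......
.......
.......
.###...
.###...
.##....
..##...
..##...
.###...
...#...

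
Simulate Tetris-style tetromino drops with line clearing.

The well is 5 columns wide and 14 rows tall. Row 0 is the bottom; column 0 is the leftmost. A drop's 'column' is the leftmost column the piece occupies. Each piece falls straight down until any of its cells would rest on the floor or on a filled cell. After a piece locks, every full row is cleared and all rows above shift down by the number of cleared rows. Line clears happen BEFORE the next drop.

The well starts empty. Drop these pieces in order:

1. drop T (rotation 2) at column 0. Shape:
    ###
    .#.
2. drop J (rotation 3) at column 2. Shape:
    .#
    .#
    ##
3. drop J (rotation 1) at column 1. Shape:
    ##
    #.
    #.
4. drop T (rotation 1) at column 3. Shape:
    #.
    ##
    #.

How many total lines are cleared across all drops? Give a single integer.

Drop 1: T rot2 at col 0 lands with bottom-row=0; cleared 0 line(s) (total 0); column heights now [2 2 2 0 0], max=2
Drop 2: J rot3 at col 2 lands with bottom-row=2; cleared 0 line(s) (total 0); column heights now [2 2 3 5 0], max=5
Drop 3: J rot1 at col 1 lands with bottom-row=2; cleared 0 line(s) (total 0); column heights now [2 5 5 5 0], max=5
Drop 4: T rot1 at col 3 lands with bottom-row=5; cleared 0 line(s) (total 0); column heights now [2 5 5 8 7], max=8

Answer: 0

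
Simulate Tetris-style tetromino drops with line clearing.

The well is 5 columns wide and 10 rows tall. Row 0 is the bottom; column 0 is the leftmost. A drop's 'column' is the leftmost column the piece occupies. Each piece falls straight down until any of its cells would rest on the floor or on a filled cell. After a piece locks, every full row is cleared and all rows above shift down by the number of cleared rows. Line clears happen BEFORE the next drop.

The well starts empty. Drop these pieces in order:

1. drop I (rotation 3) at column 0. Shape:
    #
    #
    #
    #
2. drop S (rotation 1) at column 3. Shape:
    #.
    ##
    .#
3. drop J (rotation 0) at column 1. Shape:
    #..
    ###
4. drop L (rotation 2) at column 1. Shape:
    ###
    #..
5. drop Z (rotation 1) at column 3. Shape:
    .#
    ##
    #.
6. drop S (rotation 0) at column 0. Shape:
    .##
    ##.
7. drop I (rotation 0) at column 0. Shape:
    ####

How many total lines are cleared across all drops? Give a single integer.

Answer: 1

Derivation:
Drop 1: I rot3 at col 0 lands with bottom-row=0; cleared 0 line(s) (total 0); column heights now [4 0 0 0 0], max=4
Drop 2: S rot1 at col 3 lands with bottom-row=0; cleared 0 line(s) (total 0); column heights now [4 0 0 3 2], max=4
Drop 3: J rot0 at col 1 lands with bottom-row=3; cleared 0 line(s) (total 0); column heights now [4 5 4 4 2], max=5
Drop 4: L rot2 at col 1 lands with bottom-row=5; cleared 0 line(s) (total 0); column heights now [4 7 7 7 2], max=7
Drop 5: Z rot1 at col 3 lands with bottom-row=7; cleared 0 line(s) (total 0); column heights now [4 7 7 9 10], max=10
Drop 6: S rot0 at col 0 lands with bottom-row=7; cleared 0 line(s) (total 0); column heights now [8 9 9 9 10], max=10
Drop 7: I rot0 at col 0 lands with bottom-row=9; cleared 1 line(s) (total 1); column heights now [8 9 9 9 9], max=9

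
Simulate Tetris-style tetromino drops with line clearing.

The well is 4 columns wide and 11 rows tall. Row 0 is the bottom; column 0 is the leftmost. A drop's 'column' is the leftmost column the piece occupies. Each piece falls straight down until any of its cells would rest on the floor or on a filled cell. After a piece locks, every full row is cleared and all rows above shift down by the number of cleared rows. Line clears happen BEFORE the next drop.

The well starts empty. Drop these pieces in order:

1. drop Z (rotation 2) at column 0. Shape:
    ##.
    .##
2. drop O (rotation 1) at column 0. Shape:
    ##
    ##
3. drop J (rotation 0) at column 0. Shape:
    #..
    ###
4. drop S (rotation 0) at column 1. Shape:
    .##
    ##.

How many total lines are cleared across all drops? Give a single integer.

Answer: 0

Derivation:
Drop 1: Z rot2 at col 0 lands with bottom-row=0; cleared 0 line(s) (total 0); column heights now [2 2 1 0], max=2
Drop 2: O rot1 at col 0 lands with bottom-row=2; cleared 0 line(s) (total 0); column heights now [4 4 1 0], max=4
Drop 3: J rot0 at col 0 lands with bottom-row=4; cleared 0 line(s) (total 0); column heights now [6 5 5 0], max=6
Drop 4: S rot0 at col 1 lands with bottom-row=5; cleared 0 line(s) (total 0); column heights now [6 6 7 7], max=7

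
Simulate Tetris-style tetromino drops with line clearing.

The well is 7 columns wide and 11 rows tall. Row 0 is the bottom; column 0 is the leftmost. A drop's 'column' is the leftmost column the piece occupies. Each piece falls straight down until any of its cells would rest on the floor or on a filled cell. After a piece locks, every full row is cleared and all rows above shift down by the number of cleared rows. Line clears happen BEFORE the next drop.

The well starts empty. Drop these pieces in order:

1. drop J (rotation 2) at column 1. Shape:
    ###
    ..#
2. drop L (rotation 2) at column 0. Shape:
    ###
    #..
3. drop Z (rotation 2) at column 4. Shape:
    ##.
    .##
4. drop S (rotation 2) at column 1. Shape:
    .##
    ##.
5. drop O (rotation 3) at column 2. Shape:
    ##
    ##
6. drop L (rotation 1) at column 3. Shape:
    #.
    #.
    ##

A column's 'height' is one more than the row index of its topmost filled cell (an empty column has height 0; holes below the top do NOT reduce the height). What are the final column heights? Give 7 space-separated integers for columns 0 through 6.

Answer: 3 4 7 10 8 2 1

Derivation:
Drop 1: J rot2 at col 1 lands with bottom-row=0; cleared 0 line(s) (total 0); column heights now [0 2 2 2 0 0 0], max=2
Drop 2: L rot2 at col 0 lands with bottom-row=1; cleared 0 line(s) (total 0); column heights now [3 3 3 2 0 0 0], max=3
Drop 3: Z rot2 at col 4 lands with bottom-row=0; cleared 0 line(s) (total 0); column heights now [3 3 3 2 2 2 1], max=3
Drop 4: S rot2 at col 1 lands with bottom-row=3; cleared 0 line(s) (total 0); column heights now [3 4 5 5 2 2 1], max=5
Drop 5: O rot3 at col 2 lands with bottom-row=5; cleared 0 line(s) (total 0); column heights now [3 4 7 7 2 2 1], max=7
Drop 6: L rot1 at col 3 lands with bottom-row=7; cleared 0 line(s) (total 0); column heights now [3 4 7 10 8 2 1], max=10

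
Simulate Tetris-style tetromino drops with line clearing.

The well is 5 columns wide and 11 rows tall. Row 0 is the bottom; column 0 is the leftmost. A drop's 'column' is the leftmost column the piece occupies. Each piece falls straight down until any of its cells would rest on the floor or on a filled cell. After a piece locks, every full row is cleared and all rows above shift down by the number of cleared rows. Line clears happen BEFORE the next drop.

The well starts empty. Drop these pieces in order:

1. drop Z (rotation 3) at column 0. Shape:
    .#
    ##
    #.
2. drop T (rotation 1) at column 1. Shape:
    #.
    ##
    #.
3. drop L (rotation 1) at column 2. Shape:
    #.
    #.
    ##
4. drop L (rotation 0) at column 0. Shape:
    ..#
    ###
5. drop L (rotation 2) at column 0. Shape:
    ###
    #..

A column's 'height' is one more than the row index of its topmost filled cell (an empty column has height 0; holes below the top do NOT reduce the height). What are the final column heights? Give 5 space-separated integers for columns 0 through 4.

Drop 1: Z rot3 at col 0 lands with bottom-row=0; cleared 0 line(s) (total 0); column heights now [2 3 0 0 0], max=3
Drop 2: T rot1 at col 1 lands with bottom-row=3; cleared 0 line(s) (total 0); column heights now [2 6 5 0 0], max=6
Drop 3: L rot1 at col 2 lands with bottom-row=5; cleared 0 line(s) (total 0); column heights now [2 6 8 6 0], max=8
Drop 4: L rot0 at col 0 lands with bottom-row=8; cleared 0 line(s) (total 0); column heights now [9 9 10 6 0], max=10
Drop 5: L rot2 at col 0 lands with bottom-row=9; cleared 0 line(s) (total 0); column heights now [11 11 11 6 0], max=11

Answer: 11 11 11 6 0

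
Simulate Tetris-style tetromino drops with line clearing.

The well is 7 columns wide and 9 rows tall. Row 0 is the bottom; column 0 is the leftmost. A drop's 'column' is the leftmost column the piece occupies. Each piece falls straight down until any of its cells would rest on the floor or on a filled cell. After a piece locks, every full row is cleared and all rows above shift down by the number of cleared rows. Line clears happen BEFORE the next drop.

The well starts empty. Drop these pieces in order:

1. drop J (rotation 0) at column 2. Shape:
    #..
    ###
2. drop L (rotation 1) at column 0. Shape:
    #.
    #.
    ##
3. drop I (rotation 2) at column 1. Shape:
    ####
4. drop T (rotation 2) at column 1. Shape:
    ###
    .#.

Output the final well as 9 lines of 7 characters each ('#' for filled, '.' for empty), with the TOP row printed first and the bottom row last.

Answer: .......
.......
.......
.......
.###...
..#....
#####..
#.#....
#####..

Derivation:
Drop 1: J rot0 at col 2 lands with bottom-row=0; cleared 0 line(s) (total 0); column heights now [0 0 2 1 1 0 0], max=2
Drop 2: L rot1 at col 0 lands with bottom-row=0; cleared 0 line(s) (total 0); column heights now [3 1 2 1 1 0 0], max=3
Drop 3: I rot2 at col 1 lands with bottom-row=2; cleared 0 line(s) (total 0); column heights now [3 3 3 3 3 0 0], max=3
Drop 4: T rot2 at col 1 lands with bottom-row=3; cleared 0 line(s) (total 0); column heights now [3 5 5 5 3 0 0], max=5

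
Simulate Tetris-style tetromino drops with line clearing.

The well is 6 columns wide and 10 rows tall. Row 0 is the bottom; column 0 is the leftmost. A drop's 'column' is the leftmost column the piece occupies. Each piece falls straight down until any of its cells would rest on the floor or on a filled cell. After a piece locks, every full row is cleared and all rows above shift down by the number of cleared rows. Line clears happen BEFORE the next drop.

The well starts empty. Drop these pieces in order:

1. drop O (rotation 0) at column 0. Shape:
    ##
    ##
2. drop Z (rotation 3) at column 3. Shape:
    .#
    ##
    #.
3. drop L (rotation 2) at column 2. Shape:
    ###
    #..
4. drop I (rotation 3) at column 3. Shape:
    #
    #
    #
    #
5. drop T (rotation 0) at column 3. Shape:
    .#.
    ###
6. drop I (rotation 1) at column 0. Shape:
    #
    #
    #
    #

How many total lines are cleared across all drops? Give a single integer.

Answer: 0

Derivation:
Drop 1: O rot0 at col 0 lands with bottom-row=0; cleared 0 line(s) (total 0); column heights now [2 2 0 0 0 0], max=2
Drop 2: Z rot3 at col 3 lands with bottom-row=0; cleared 0 line(s) (total 0); column heights now [2 2 0 2 3 0], max=3
Drop 3: L rot2 at col 2 lands with bottom-row=2; cleared 0 line(s) (total 0); column heights now [2 2 4 4 4 0], max=4
Drop 4: I rot3 at col 3 lands with bottom-row=4; cleared 0 line(s) (total 0); column heights now [2 2 4 8 4 0], max=8
Drop 5: T rot0 at col 3 lands with bottom-row=8; cleared 0 line(s) (total 0); column heights now [2 2 4 9 10 9], max=10
Drop 6: I rot1 at col 0 lands with bottom-row=2; cleared 0 line(s) (total 0); column heights now [6 2 4 9 10 9], max=10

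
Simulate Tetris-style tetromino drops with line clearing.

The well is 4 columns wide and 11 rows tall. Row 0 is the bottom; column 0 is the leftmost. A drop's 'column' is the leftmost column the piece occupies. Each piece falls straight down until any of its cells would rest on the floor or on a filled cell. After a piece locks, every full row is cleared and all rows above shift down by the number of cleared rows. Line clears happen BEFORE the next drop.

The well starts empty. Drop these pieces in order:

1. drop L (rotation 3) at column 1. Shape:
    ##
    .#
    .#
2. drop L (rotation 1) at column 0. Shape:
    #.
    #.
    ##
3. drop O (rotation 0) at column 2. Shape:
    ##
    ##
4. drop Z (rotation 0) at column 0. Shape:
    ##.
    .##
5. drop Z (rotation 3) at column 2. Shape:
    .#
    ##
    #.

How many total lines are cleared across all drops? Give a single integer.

Drop 1: L rot3 at col 1 lands with bottom-row=0; cleared 0 line(s) (total 0); column heights now [0 3 3 0], max=3
Drop 2: L rot1 at col 0 lands with bottom-row=3; cleared 0 line(s) (total 0); column heights now [6 4 3 0], max=6
Drop 3: O rot0 at col 2 lands with bottom-row=3; cleared 1 line(s) (total 1); column heights now [5 3 4 4], max=5
Drop 4: Z rot0 at col 0 lands with bottom-row=4; cleared 0 line(s) (total 1); column heights now [6 6 5 4], max=6
Drop 5: Z rot3 at col 2 lands with bottom-row=5; cleared 0 line(s) (total 1); column heights now [6 6 7 8], max=8

Answer: 1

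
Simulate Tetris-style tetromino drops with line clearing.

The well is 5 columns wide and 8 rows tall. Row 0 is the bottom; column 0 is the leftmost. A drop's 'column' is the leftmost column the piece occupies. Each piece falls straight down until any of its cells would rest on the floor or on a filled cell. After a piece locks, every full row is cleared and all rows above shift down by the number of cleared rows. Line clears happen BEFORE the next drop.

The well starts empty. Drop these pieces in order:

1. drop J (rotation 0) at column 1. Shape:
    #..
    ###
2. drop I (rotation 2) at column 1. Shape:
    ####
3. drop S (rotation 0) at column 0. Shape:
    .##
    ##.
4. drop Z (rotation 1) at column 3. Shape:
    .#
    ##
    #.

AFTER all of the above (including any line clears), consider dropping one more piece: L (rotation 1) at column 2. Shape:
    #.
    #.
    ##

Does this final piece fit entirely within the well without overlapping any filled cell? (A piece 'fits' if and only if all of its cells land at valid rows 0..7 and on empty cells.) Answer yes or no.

Answer: yes

Derivation:
Drop 1: J rot0 at col 1 lands with bottom-row=0; cleared 0 line(s) (total 0); column heights now [0 2 1 1 0], max=2
Drop 2: I rot2 at col 1 lands with bottom-row=2; cleared 0 line(s) (total 0); column heights now [0 3 3 3 3], max=3
Drop 3: S rot0 at col 0 lands with bottom-row=3; cleared 0 line(s) (total 0); column heights now [4 5 5 3 3], max=5
Drop 4: Z rot1 at col 3 lands with bottom-row=3; cleared 0 line(s) (total 0); column heights now [4 5 5 5 6], max=6
Test piece L rot1 at col 2 (width 2): heights before test = [4 5 5 5 6]; fits = True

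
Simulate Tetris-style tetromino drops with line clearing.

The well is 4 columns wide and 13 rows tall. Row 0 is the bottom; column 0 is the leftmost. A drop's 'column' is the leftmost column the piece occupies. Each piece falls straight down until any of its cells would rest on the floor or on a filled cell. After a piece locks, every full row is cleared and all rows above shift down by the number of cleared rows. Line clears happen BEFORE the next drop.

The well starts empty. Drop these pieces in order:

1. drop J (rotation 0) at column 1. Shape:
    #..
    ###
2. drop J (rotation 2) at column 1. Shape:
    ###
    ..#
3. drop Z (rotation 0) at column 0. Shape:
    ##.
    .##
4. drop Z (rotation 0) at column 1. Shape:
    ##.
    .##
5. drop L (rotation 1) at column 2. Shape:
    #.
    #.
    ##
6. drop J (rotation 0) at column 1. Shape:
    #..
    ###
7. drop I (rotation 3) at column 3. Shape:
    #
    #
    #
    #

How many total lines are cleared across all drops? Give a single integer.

Drop 1: J rot0 at col 1 lands with bottom-row=0; cleared 0 line(s) (total 0); column heights now [0 2 1 1], max=2
Drop 2: J rot2 at col 1 lands with bottom-row=1; cleared 0 line(s) (total 0); column heights now [0 3 3 3], max=3
Drop 3: Z rot0 at col 0 lands with bottom-row=3; cleared 0 line(s) (total 0); column heights now [5 5 4 3], max=5
Drop 4: Z rot0 at col 1 lands with bottom-row=4; cleared 1 line(s) (total 1); column heights now [0 5 5 3], max=5
Drop 5: L rot1 at col 2 lands with bottom-row=5; cleared 0 line(s) (total 1); column heights now [0 5 8 6], max=8
Drop 6: J rot0 at col 1 lands with bottom-row=8; cleared 0 line(s) (total 1); column heights now [0 10 9 9], max=10
Drop 7: I rot3 at col 3 lands with bottom-row=9; cleared 0 line(s) (total 1); column heights now [0 10 9 13], max=13

Answer: 1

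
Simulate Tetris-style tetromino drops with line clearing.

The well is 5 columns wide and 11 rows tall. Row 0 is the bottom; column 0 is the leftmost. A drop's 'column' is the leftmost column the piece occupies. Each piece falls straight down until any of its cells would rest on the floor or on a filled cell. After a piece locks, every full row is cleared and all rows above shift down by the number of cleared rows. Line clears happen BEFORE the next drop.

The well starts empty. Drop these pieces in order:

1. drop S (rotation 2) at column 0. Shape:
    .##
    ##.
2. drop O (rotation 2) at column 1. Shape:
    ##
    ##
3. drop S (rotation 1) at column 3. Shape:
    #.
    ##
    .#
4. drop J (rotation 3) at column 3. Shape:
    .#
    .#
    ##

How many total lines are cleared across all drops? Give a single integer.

Drop 1: S rot2 at col 0 lands with bottom-row=0; cleared 0 line(s) (total 0); column heights now [1 2 2 0 0], max=2
Drop 2: O rot2 at col 1 lands with bottom-row=2; cleared 0 line(s) (total 0); column heights now [1 4 4 0 0], max=4
Drop 3: S rot1 at col 3 lands with bottom-row=0; cleared 0 line(s) (total 0); column heights now [1 4 4 3 2], max=4
Drop 4: J rot3 at col 3 lands with bottom-row=3; cleared 0 line(s) (total 0); column heights now [1 4 4 4 6], max=6

Answer: 0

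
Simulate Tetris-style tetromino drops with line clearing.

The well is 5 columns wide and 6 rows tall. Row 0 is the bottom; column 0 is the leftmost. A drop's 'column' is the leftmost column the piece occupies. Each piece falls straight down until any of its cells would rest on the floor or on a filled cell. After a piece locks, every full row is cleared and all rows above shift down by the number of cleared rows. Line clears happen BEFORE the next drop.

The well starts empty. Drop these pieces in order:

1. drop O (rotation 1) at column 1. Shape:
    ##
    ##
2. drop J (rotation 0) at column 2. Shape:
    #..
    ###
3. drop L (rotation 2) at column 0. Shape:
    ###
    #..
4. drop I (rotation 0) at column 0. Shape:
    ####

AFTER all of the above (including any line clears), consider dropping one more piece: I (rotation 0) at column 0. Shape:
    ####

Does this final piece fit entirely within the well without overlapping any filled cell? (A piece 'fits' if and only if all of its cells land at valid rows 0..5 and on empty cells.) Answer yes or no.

Drop 1: O rot1 at col 1 lands with bottom-row=0; cleared 0 line(s) (total 0); column heights now [0 2 2 0 0], max=2
Drop 2: J rot0 at col 2 lands with bottom-row=2; cleared 0 line(s) (total 0); column heights now [0 2 4 3 3], max=4
Drop 3: L rot2 at col 0 lands with bottom-row=3; cleared 0 line(s) (total 0); column heights now [5 5 5 3 3], max=5
Drop 4: I rot0 at col 0 lands with bottom-row=5; cleared 0 line(s) (total 0); column heights now [6 6 6 6 3], max=6
Test piece I rot0 at col 0 (width 4): heights before test = [6 6 6 6 3]; fits = False

Answer: no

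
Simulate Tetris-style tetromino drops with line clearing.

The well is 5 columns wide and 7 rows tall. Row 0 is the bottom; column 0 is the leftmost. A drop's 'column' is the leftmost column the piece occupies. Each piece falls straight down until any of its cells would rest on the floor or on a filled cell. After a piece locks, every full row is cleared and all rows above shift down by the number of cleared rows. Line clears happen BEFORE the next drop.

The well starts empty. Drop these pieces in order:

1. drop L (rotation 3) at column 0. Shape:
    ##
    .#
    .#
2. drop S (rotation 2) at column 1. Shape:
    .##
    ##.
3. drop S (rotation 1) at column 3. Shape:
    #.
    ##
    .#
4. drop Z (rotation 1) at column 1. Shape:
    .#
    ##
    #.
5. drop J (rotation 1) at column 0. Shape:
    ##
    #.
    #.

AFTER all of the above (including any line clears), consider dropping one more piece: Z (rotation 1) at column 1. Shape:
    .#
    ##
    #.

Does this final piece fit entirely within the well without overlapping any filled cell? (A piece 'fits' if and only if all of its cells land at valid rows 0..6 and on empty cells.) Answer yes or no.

Drop 1: L rot3 at col 0 lands with bottom-row=0; cleared 0 line(s) (total 0); column heights now [3 3 0 0 0], max=3
Drop 2: S rot2 at col 1 lands with bottom-row=3; cleared 0 line(s) (total 0); column heights now [3 4 5 5 0], max=5
Drop 3: S rot1 at col 3 lands with bottom-row=4; cleared 0 line(s) (total 0); column heights now [3 4 5 7 6], max=7
Drop 4: Z rot1 at col 1 lands with bottom-row=4; cleared 0 line(s) (total 0); column heights now [3 6 7 7 6], max=7
Drop 5: J rot1 at col 0 lands with bottom-row=4; cleared 2 line(s) (total 2); column heights now [5 5 5 5 0], max=5
Test piece Z rot1 at col 1 (width 2): heights before test = [5 5 5 5 0]; fits = False

Answer: no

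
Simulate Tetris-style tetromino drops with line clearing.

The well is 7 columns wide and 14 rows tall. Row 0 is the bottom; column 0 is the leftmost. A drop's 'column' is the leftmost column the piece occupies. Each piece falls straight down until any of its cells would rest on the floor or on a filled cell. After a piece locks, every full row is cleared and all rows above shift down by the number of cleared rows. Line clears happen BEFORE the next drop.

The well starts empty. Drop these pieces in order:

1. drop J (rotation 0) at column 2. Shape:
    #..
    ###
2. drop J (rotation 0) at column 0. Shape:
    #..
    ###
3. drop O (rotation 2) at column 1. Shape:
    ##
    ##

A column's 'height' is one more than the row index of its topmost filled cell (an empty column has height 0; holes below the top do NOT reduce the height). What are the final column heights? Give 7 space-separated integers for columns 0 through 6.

Answer: 4 5 5 1 1 0 0

Derivation:
Drop 1: J rot0 at col 2 lands with bottom-row=0; cleared 0 line(s) (total 0); column heights now [0 0 2 1 1 0 0], max=2
Drop 2: J rot0 at col 0 lands with bottom-row=2; cleared 0 line(s) (total 0); column heights now [4 3 3 1 1 0 0], max=4
Drop 3: O rot2 at col 1 lands with bottom-row=3; cleared 0 line(s) (total 0); column heights now [4 5 5 1 1 0 0], max=5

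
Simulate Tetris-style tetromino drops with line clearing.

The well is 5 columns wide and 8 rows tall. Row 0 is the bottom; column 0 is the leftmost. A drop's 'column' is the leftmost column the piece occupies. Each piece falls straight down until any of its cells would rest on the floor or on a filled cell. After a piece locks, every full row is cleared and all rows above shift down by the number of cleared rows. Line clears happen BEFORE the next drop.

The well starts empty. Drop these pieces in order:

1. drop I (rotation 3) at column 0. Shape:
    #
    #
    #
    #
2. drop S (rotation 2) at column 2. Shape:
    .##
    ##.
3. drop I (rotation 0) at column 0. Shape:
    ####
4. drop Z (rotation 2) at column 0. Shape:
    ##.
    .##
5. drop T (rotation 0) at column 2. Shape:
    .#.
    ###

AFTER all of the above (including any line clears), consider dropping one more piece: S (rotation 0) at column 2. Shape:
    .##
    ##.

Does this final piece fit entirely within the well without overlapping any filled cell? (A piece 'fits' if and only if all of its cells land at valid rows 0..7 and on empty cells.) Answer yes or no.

Drop 1: I rot3 at col 0 lands with bottom-row=0; cleared 0 line(s) (total 0); column heights now [4 0 0 0 0], max=4
Drop 2: S rot2 at col 2 lands with bottom-row=0; cleared 0 line(s) (total 0); column heights now [4 0 1 2 2], max=4
Drop 3: I rot0 at col 0 lands with bottom-row=4; cleared 0 line(s) (total 0); column heights now [5 5 5 5 2], max=5
Drop 4: Z rot2 at col 0 lands with bottom-row=5; cleared 0 line(s) (total 0); column heights now [7 7 6 5 2], max=7
Drop 5: T rot0 at col 2 lands with bottom-row=6; cleared 1 line(s) (total 1); column heights now [5 6 6 7 2], max=7
Test piece S rot0 at col 2 (width 3): heights before test = [5 6 6 7 2]; fits = False

Answer: no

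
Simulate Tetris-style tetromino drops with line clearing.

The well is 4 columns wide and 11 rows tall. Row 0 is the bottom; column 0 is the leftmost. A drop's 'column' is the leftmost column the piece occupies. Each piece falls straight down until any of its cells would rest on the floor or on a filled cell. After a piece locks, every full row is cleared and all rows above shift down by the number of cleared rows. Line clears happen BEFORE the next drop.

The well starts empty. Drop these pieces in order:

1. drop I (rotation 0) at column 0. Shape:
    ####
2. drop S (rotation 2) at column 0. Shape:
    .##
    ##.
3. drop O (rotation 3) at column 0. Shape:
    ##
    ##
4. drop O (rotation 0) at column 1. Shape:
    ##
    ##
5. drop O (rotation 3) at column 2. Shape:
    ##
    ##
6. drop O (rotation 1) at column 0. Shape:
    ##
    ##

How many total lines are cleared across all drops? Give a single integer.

Answer: 3

Derivation:
Drop 1: I rot0 at col 0 lands with bottom-row=0; cleared 1 line(s) (total 1); column heights now [0 0 0 0], max=0
Drop 2: S rot2 at col 0 lands with bottom-row=0; cleared 0 line(s) (total 1); column heights now [1 2 2 0], max=2
Drop 3: O rot3 at col 0 lands with bottom-row=2; cleared 0 line(s) (total 1); column heights now [4 4 2 0], max=4
Drop 4: O rot0 at col 1 lands with bottom-row=4; cleared 0 line(s) (total 1); column heights now [4 6 6 0], max=6
Drop 5: O rot3 at col 2 lands with bottom-row=6; cleared 0 line(s) (total 1); column heights now [4 6 8 8], max=8
Drop 6: O rot1 at col 0 lands with bottom-row=6; cleared 2 line(s) (total 3); column heights now [4 6 6 0], max=6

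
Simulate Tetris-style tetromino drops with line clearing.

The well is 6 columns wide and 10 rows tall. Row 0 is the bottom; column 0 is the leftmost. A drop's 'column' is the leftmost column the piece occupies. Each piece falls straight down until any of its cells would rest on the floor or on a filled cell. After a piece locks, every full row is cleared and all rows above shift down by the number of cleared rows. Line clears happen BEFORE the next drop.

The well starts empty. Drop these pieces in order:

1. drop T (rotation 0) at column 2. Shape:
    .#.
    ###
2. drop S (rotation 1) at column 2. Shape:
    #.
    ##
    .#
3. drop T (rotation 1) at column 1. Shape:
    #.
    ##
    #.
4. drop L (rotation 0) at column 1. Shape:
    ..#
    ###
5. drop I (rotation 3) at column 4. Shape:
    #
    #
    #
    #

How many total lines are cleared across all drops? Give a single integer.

Drop 1: T rot0 at col 2 lands with bottom-row=0; cleared 0 line(s) (total 0); column heights now [0 0 1 2 1 0], max=2
Drop 2: S rot1 at col 2 lands with bottom-row=2; cleared 0 line(s) (total 0); column heights now [0 0 5 4 1 0], max=5
Drop 3: T rot1 at col 1 lands with bottom-row=4; cleared 0 line(s) (total 0); column heights now [0 7 6 4 1 0], max=7
Drop 4: L rot0 at col 1 lands with bottom-row=7; cleared 0 line(s) (total 0); column heights now [0 8 8 9 1 0], max=9
Drop 5: I rot3 at col 4 lands with bottom-row=1; cleared 0 line(s) (total 0); column heights now [0 8 8 9 5 0], max=9

Answer: 0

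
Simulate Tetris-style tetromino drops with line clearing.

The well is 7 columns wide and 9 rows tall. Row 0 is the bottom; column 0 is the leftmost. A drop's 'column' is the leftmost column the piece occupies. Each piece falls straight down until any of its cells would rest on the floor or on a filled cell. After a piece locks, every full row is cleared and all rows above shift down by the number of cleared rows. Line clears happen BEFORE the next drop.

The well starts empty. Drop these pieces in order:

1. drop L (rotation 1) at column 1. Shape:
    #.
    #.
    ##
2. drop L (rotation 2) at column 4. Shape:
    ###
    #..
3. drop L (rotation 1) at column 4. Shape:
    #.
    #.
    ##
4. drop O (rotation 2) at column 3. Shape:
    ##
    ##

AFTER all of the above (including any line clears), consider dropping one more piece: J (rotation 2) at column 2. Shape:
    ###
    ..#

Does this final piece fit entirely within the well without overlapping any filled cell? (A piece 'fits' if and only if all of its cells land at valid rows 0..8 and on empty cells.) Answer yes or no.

Answer: yes

Derivation:
Drop 1: L rot1 at col 1 lands with bottom-row=0; cleared 0 line(s) (total 0); column heights now [0 3 1 0 0 0 0], max=3
Drop 2: L rot2 at col 4 lands with bottom-row=0; cleared 0 line(s) (total 0); column heights now [0 3 1 0 2 2 2], max=3
Drop 3: L rot1 at col 4 lands with bottom-row=2; cleared 0 line(s) (total 0); column heights now [0 3 1 0 5 3 2], max=5
Drop 4: O rot2 at col 3 lands with bottom-row=5; cleared 0 line(s) (total 0); column heights now [0 3 1 7 7 3 2], max=7
Test piece J rot2 at col 2 (width 3): heights before test = [0 3 1 7 7 3 2]; fits = True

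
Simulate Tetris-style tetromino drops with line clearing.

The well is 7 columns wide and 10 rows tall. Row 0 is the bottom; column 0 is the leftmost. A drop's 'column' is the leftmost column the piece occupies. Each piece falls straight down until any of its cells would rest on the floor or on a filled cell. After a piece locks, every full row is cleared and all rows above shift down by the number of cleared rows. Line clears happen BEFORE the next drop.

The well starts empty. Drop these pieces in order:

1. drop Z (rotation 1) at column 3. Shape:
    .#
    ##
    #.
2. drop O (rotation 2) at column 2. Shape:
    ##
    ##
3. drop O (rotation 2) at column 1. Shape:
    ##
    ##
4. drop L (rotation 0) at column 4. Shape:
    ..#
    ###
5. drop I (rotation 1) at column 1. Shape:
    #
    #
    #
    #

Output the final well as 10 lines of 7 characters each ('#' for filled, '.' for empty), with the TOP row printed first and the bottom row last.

Answer: .#.....
.#.....
.#.....
.#.....
.##....
.##...#
..#####
..###..
...##..
...#...

Derivation:
Drop 1: Z rot1 at col 3 lands with bottom-row=0; cleared 0 line(s) (total 0); column heights now [0 0 0 2 3 0 0], max=3
Drop 2: O rot2 at col 2 lands with bottom-row=2; cleared 0 line(s) (total 0); column heights now [0 0 4 4 3 0 0], max=4
Drop 3: O rot2 at col 1 lands with bottom-row=4; cleared 0 line(s) (total 0); column heights now [0 6 6 4 3 0 0], max=6
Drop 4: L rot0 at col 4 lands with bottom-row=3; cleared 0 line(s) (total 0); column heights now [0 6 6 4 4 4 5], max=6
Drop 5: I rot1 at col 1 lands with bottom-row=6; cleared 0 line(s) (total 0); column heights now [0 10 6 4 4 4 5], max=10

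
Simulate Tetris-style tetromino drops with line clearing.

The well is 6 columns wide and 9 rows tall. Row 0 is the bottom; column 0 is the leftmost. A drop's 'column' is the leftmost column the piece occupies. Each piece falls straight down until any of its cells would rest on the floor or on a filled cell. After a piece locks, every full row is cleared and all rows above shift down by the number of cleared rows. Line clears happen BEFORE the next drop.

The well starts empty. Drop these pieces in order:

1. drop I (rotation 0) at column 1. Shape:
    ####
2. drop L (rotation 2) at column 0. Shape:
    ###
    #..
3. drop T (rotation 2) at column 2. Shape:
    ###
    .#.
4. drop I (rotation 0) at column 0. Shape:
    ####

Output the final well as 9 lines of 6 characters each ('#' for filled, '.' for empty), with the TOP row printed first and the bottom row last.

Answer: ......
......
......
......
......
####..
..###.
####..
#####.

Derivation:
Drop 1: I rot0 at col 1 lands with bottom-row=0; cleared 0 line(s) (total 0); column heights now [0 1 1 1 1 0], max=1
Drop 2: L rot2 at col 0 lands with bottom-row=0; cleared 0 line(s) (total 0); column heights now [2 2 2 1 1 0], max=2
Drop 3: T rot2 at col 2 lands with bottom-row=1; cleared 0 line(s) (total 0); column heights now [2 2 3 3 3 0], max=3
Drop 4: I rot0 at col 0 lands with bottom-row=3; cleared 0 line(s) (total 0); column heights now [4 4 4 4 3 0], max=4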